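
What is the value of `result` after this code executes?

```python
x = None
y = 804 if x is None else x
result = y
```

x = None; y = 804; result = 804

804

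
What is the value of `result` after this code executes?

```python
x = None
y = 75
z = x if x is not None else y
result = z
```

x = None; y = 75; z = 75; result = 75

75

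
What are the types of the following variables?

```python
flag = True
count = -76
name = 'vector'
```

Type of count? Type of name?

count is assigned a bare integer (no decimal point), so it is an int; name is assigned a quoted string literal, so it is a str

int, str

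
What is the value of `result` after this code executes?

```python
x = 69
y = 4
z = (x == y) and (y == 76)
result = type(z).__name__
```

x is int; y is int; z is bool; result = 'bool'

'bool'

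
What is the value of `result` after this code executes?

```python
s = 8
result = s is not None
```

s = 8; result = True

True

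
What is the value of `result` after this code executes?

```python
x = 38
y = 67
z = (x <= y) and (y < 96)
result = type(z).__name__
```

x is int; y is int; z is bool; result = 'bool'

'bool'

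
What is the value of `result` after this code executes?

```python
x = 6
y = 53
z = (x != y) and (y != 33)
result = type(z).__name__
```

x is int; y is int; z is bool; result = 'bool'

'bool'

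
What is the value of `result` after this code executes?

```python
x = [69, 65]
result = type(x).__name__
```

x is list; result = 'list'

'list'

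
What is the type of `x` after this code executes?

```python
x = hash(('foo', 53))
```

hash() returns int

int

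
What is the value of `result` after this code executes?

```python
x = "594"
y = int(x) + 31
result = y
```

x = '594'; y = 625; result = 625

625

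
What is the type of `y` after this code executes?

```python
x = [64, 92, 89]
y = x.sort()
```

list.sort() returns None (mutates in place)

NoneType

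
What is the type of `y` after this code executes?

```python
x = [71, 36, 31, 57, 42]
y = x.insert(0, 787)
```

list.insert() returns None

NoneType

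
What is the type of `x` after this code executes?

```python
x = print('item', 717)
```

print() returns None

NoneType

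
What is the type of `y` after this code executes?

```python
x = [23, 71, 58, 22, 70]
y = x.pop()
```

list.pop() returns the popped element

int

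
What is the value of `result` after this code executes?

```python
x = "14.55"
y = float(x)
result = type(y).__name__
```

x is str; y is float; result = 'float'

'float'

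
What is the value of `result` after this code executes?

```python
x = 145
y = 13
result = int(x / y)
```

x = 145; y = 13; result = 11

11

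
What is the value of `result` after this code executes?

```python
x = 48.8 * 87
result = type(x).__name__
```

x is float; result = 'float'

'float'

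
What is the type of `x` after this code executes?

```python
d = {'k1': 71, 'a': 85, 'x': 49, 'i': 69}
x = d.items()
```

dict.items() returns dict_items view

dict_items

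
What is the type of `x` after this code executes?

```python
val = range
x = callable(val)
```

callable() returns bool

bool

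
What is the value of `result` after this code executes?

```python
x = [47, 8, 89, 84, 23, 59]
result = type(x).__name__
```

x is list; result = 'list'

'list'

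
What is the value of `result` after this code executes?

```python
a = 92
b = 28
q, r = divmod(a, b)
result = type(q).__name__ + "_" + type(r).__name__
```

a is int; b is int; q is int; r is int; result = 'int_int'

'int_int'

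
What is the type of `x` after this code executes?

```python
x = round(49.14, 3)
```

round() with decimal places returns float

float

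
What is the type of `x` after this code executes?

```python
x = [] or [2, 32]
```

'or' returns first truthy value (list)

list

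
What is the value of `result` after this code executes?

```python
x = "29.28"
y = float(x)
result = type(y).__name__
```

x is str; y is float; result = 'float'

'float'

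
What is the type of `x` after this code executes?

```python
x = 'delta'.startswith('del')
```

str.startswith() returns bool

bool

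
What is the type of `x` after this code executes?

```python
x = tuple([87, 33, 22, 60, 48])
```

tuple() constructor returns tuple

tuple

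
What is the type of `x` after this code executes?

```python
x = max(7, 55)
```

max() of ints returns int

int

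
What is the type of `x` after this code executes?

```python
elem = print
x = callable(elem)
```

callable() returns bool

bool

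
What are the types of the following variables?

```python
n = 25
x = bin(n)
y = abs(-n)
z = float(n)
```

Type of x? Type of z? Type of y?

bin() returns str; float() returns float; abs() of int returns int

str, float, int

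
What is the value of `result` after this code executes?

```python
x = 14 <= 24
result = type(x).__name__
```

x is bool; result = 'bool'

'bool'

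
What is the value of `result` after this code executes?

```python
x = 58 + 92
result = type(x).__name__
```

x is int; result = 'int'

'int'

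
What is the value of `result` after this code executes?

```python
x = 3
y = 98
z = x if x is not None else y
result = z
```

x = 3; y = 98; z = 3; result = 3

3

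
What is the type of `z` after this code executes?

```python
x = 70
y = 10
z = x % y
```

int % int = int

int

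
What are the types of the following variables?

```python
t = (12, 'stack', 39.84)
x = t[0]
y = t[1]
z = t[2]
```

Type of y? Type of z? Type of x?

tuple[1] is str; tuple[2] is float; tuple[0] is int

str, float, int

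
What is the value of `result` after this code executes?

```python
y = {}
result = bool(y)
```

y = {}; result = False

False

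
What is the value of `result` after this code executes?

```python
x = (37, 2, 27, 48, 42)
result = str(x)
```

x = (37, 2, 27, 48, 42); result = '(37, 2, 27, 48, 42)'

'(37, 2, 27, 48, 42)'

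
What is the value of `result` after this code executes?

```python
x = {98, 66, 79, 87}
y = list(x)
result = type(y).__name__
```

x is set; y is list; result = 'list'

'list'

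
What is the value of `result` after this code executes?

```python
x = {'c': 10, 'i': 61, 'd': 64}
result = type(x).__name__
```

x is dict; result = 'dict'

'dict'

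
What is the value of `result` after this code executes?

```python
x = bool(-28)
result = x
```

x = True; result = True

True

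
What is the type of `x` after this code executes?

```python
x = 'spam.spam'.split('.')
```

str.split() returns list

list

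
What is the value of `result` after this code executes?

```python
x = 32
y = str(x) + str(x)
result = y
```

x = 32; y = '3232'; result = '3232'

'3232'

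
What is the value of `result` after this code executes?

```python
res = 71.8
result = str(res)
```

res = 71.8; result = '71.8'

'71.8'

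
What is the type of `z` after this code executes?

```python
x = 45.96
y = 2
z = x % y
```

float % int = float

float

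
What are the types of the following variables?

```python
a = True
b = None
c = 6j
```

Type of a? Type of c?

a is assigned the constant True, which has type bool; c is assigned 6j, an imaginary literal (j suffix), which has type complex

bool, complex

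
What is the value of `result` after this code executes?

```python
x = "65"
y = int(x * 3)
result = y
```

x = '65'; y = 656565; result = 656565

656565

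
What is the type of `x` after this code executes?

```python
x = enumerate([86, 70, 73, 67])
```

enumerate() returns an enumerate object

enumerate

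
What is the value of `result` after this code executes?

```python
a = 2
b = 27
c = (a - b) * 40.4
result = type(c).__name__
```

a is int; b is int; c is float; result = 'float'

'float'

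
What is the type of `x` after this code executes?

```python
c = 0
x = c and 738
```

'and' returns first falsy value (0 is int)

int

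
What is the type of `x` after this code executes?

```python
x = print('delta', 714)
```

print() returns None

NoneType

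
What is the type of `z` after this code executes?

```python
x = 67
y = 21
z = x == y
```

Equality comparison returns bool

bool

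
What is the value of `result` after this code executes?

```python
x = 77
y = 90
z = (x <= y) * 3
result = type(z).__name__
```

x is int; y is int; z is int; result = 'int'

'int'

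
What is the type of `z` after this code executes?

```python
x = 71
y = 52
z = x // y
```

int // int = int

int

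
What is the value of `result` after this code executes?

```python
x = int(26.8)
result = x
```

x = 26; result = 26

26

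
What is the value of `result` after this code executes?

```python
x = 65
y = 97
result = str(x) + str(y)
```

x = 65; y = 97; result = '6597'

'6597'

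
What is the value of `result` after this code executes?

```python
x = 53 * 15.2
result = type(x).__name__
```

x is float; result = 'float'

'float'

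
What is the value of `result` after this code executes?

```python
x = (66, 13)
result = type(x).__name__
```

x is tuple; result = 'tuple'

'tuple'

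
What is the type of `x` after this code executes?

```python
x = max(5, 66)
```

max() of ints returns int

int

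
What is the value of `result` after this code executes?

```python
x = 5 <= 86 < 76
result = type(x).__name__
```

x is bool; result = 'bool'

'bool'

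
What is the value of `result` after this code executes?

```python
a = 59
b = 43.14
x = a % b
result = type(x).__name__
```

a is int; b is float; x is float; result = 'float'

'float'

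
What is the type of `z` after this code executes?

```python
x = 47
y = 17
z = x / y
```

int / int = float

float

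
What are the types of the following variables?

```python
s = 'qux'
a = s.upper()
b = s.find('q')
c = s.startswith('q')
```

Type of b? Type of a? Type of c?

find() returns int; upper() returns str; startswith() returns bool

int, str, bool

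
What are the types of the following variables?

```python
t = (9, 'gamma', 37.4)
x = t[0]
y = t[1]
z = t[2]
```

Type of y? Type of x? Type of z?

tuple[1] is str; tuple[0] is int; tuple[2] is float

str, int, float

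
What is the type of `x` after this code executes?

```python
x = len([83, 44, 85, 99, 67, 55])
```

len() always returns int

int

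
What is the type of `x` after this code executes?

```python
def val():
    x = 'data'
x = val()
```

Function without return returns None

NoneType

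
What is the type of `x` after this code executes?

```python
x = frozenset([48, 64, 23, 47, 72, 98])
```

frozenset() returns frozenset

frozenset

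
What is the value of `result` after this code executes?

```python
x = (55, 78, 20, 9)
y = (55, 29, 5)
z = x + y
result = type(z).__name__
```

x is tuple; y is tuple; z is tuple; result = 'tuple'

'tuple'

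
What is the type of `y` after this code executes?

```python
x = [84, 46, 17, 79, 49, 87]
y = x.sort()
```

list.sort() returns None (mutates in place)

NoneType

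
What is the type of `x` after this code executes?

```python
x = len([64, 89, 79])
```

len() always returns int

int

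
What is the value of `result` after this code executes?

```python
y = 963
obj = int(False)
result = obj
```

y = 963; obj = 0; result = 0

0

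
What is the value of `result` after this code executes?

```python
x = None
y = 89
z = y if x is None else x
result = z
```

x = None; y = 89; z = 89; result = 89

89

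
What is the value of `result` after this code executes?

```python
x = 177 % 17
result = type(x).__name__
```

x is int; result = 'int'

'int'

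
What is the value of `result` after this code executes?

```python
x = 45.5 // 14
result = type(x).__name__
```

x is float; result = 'float'

'float'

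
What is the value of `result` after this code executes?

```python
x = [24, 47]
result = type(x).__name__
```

x is list; result = 'list'

'list'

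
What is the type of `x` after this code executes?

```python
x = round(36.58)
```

round() with no decimal places returns int

int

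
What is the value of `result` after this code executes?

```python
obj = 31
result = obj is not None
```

obj = 31; result = True

True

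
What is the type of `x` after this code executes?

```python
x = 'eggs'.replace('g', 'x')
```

str.replace() returns str

str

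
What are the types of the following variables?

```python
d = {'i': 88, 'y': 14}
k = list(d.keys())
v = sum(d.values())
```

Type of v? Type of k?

sum of ints is int; list() converts to list

int, list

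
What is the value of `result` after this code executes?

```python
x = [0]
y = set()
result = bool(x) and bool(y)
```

x = [0]; y = set(); result = False

False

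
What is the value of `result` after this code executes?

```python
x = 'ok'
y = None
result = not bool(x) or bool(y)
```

x = 'ok'; y = None; result = False

False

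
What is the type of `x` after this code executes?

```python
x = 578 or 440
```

'or' returns first truthy value (int)

int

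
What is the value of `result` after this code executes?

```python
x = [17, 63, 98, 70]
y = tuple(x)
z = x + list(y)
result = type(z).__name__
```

x is list; y is tuple; z is list; result = 'list'

'list'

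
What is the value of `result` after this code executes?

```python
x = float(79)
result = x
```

x = 79.0; result = 79.0

79.0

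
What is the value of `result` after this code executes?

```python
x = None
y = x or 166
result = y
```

x = None; y = 166; result = 166

166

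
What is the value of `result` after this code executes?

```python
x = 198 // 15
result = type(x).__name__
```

x is int; result = 'int'

'int'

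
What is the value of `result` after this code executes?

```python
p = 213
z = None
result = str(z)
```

p = 213; z = None; result = 'None'

'None'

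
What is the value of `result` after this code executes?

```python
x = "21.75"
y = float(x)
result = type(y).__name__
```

x is str; y is float; result = 'float'

'float'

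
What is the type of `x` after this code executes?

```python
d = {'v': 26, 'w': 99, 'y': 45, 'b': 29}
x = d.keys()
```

.keys() returns dict_keys view

dict_keys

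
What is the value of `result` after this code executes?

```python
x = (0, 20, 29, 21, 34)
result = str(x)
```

x = (0, 20, 29, 21, 34); result = '(0, 20, 29, 21, 34)'

'(0, 20, 29, 21, 34)'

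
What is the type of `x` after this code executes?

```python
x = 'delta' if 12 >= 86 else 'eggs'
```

Both branches of conditional are str

str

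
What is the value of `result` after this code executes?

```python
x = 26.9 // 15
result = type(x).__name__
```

x is float; result = 'float'

'float'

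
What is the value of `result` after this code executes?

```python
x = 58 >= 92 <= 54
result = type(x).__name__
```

x is bool; result = 'bool'

'bool'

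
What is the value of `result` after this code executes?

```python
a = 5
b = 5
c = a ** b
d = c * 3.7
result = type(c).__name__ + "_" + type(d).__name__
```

a is int; b is int; c is int; d is float; result = 'int_float'

'int_float'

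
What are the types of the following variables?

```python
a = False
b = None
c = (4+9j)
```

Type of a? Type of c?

a is assigned the constant False, which has type bool; c is assigned (4+9j), an int plus an imaginary literal (j suffix), which evaluates to complex

bool, complex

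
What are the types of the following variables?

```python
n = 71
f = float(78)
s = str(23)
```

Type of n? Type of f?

n is assigned a bare integer (no decimal point), so it is an int; f is assigned the result of calling float(), which returns a float

int, float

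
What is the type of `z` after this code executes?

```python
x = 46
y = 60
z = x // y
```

int // int = int

int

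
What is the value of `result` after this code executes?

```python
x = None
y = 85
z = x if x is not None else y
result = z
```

x = None; y = 85; z = 85; result = 85

85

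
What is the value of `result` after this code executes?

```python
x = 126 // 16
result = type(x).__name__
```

x is int; result = 'int'

'int'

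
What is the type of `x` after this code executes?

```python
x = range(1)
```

range() returns a range object

range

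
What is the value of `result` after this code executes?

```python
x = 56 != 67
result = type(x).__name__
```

x is bool; result = 'bool'

'bool'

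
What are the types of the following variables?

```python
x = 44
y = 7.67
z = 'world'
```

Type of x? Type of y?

x is assigned a bare integer (no decimal point), so it is an int; y is assigned a number with a decimal point, so it is a float

int, float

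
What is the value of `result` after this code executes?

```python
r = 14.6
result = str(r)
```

r = 14.6; result = '14.6'

'14.6'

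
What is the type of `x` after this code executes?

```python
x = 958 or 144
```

'or' returns first truthy value (int)

int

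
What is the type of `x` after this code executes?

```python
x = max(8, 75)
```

max() of ints returns int

int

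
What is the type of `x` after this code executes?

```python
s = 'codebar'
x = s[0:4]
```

Slicing a str returns str

str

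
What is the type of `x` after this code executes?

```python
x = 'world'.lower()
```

str.lower() returns str

str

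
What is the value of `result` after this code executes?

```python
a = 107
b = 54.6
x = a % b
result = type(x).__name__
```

a is int; b is float; x is float; result = 'float'

'float'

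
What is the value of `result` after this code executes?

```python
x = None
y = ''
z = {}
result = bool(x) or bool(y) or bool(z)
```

x = None; y = ''; z = {}; result = False

False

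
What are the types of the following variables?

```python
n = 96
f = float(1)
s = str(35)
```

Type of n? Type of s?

n is assigned a bare integer (no decimal point), so it is an int; s is assigned the result of calling str(), which returns a str

int, str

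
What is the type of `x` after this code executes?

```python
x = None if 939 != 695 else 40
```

939 != 695 is True, so the if branch is taken

NoneType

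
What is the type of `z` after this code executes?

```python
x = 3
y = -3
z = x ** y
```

int ** negative = float

float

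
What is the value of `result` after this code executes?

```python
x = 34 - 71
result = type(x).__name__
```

x is int; result = 'int'

'int'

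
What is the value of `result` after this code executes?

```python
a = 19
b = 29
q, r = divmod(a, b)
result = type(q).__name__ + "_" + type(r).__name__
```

a is int; b is int; q is int; r is int; result = 'int_int'

'int_int'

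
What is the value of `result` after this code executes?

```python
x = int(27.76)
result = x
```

x = 27; result = 27

27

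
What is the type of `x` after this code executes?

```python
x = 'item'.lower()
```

str.lower() returns str

str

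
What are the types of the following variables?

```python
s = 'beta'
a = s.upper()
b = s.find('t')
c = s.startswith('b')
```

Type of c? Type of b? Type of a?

startswith() returns bool; find() returns int; upper() returns str

bool, int, str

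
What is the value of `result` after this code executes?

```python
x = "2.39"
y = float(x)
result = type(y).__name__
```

x is str; y is float; result = 'float'

'float'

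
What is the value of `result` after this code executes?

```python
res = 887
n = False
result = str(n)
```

res = 887; n = False; result = 'False'

'False'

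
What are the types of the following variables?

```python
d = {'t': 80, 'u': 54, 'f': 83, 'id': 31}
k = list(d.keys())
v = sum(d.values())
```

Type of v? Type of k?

sum of ints is int; list() converts to list

int, list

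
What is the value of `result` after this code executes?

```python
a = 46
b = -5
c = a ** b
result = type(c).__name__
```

a is int; b is int; c is float; result = 'float'

'float'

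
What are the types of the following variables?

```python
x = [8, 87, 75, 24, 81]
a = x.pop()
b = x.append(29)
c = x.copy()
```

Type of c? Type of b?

copy() returns list; append() returns None

list, NoneType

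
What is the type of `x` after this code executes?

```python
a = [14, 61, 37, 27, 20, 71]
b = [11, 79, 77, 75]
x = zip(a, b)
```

zip() returns a zip object

zip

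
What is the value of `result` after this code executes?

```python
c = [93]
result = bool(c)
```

c = [93]; result = True

True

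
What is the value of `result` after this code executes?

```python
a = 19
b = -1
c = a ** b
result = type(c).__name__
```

a is int; b is int; c is float; result = 'float'

'float'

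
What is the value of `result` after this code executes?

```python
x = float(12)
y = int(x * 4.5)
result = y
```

x = 12.0; y = 54; result = 54

54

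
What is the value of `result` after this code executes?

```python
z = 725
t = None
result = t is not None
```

z = 725; t = None; result = False

False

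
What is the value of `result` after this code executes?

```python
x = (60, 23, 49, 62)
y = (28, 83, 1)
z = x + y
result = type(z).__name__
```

x is tuple; y is tuple; z is tuple; result = 'tuple'

'tuple'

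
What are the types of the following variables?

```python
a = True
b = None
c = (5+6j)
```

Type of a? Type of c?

a is assigned the constant True, which has type bool; c is assigned (5+6j), an int plus an imaginary literal (j suffix), which evaluates to complex

bool, complex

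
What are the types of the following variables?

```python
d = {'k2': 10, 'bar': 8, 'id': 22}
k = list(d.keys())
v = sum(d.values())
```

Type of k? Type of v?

list() converts to list; sum of ints is int

list, int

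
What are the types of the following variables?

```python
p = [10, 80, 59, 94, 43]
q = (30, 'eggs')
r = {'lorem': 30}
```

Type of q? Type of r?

q is assigned a tuple (parenthesized, comma-separated values); r is assigned a dict literal ({key: value})

tuple, dict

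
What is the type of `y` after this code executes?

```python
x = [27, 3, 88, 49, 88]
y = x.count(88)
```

list.count() returns int

int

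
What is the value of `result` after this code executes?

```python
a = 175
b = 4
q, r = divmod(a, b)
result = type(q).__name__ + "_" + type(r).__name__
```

a is int; b is int; q is int; r is int; result = 'int_int'

'int_int'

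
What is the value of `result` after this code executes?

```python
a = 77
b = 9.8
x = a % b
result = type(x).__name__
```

a is int; b is float; x is float; result = 'float'

'float'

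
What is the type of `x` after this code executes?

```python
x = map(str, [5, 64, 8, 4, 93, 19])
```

map() returns a map object

map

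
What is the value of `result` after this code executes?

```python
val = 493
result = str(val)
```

val = 493; result = '493'

'493'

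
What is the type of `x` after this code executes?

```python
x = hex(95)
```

hex() returns str representation

str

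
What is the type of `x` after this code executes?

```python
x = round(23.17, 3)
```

round() with decimal places returns float

float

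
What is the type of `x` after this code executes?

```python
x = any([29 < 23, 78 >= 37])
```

any() returns bool

bool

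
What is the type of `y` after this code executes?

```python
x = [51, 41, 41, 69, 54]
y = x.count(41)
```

list.count() returns int

int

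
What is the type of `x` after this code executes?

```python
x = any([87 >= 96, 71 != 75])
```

any() returns bool

bool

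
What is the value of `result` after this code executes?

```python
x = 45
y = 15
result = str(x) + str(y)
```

x = 45; y = 15; result = '4515'

'4515'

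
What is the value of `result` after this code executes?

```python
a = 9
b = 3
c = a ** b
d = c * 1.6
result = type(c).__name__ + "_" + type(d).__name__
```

a is int; b is int; c is int; d is float; result = 'int_float'

'int_float'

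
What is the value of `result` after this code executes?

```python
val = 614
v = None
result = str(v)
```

val = 614; v = None; result = 'None'

'None'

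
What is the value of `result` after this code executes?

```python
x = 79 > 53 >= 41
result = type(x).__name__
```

x is bool; result = 'bool'

'bool'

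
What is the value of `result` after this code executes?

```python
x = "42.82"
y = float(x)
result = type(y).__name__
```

x is str; y is float; result = 'float'

'float'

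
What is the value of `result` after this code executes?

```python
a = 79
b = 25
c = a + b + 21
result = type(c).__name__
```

a is int; b is int; c is int; result = 'int'

'int'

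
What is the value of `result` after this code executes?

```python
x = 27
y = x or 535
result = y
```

x = 27; y = 27; result = 27

27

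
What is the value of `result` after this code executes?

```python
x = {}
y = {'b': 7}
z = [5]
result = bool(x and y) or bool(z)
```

x = {}; y = {'b': 7}; z = [5]; result = True

True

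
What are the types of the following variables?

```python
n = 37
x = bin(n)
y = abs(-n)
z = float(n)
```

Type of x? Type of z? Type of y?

bin() returns str; float() returns float; abs() of int returns int

str, float, int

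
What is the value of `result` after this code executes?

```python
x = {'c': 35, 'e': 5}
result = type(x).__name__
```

x is dict; result = 'dict'

'dict'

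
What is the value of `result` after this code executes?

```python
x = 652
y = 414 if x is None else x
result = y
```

x = 652; y = 652; result = 652

652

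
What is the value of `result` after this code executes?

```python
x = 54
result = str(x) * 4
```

x = 54; result = '54545454'

'54545454'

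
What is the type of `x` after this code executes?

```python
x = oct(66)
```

oct() returns str representation

str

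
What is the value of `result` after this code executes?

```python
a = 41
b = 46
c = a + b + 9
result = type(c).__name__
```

a is int; b is int; c is int; result = 'int'

'int'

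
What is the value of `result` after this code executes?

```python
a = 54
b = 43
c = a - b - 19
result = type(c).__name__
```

a is int; b is int; c is int; result = 'int'

'int'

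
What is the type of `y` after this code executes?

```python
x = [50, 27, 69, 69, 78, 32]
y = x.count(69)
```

list.count() returns int

int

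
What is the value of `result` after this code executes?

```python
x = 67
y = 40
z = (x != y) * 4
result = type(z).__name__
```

x is int; y is int; z is int; result = 'int'

'int'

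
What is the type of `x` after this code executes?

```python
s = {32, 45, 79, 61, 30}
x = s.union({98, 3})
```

set.union() returns a new set

set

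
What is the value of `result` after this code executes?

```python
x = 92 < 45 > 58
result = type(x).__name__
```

x is bool; result = 'bool'

'bool'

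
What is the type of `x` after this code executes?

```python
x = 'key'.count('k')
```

str.count() returns int

int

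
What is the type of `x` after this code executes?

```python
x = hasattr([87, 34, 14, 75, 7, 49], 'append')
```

hasattr() returns bool

bool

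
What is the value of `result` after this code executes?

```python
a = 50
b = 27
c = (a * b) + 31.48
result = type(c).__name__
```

a is int; b is int; c is float; result = 'float'

'float'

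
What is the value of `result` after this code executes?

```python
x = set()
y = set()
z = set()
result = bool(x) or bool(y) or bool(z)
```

x = set(); y = set(); z = set(); result = False

False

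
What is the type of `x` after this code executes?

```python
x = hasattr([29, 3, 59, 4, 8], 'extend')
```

hasattr() returns bool

bool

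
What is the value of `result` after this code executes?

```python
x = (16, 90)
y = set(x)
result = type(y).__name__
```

x is tuple; y is set; result = 'set'

'set'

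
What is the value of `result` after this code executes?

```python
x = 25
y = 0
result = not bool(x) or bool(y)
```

x = 25; y = 0; result = False

False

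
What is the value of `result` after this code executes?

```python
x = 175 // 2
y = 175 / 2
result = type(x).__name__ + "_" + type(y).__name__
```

x is int; y is float; result = 'int_float'

'int_float'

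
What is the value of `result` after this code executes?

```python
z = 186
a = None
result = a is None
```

z = 186; a = None; result = True

True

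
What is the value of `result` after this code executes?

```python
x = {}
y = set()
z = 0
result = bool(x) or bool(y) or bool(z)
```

x = {}; y = set(); z = 0; result = False

False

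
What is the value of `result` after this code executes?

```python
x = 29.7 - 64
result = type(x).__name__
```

x is float; result = 'float'

'float'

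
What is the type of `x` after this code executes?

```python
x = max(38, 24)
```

max() of ints returns int

int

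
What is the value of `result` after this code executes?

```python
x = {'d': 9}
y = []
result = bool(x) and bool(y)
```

x = {'d': 9}; y = []; result = False

False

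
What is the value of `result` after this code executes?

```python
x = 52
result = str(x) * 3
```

x = 52; result = '525252'

'525252'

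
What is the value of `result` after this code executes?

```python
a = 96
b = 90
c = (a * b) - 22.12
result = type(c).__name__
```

a is int; b is int; c is float; result = 'float'

'float'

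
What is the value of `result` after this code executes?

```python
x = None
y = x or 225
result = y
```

x = None; y = 225; result = 225

225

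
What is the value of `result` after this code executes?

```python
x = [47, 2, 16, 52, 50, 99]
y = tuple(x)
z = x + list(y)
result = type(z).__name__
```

x is list; y is tuple; z is list; result = 'list'

'list'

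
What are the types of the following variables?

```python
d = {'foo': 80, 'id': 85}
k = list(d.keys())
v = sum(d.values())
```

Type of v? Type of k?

sum of ints is int; list() converts to list

int, list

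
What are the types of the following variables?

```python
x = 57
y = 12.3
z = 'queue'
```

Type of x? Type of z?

x is assigned a bare integer (no decimal point), so it is an int; z is assigned a quoted string literal, so it is a str

int, str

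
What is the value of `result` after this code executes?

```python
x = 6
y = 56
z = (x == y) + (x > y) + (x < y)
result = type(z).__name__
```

x is int; y is int; z is int; result = 'int'

'int'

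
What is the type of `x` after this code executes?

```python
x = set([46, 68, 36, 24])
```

set() constructor returns set

set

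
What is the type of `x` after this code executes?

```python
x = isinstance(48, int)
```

isinstance() returns bool

bool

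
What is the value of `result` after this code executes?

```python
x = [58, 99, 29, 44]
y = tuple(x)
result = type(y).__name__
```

x is list; y is tuple; result = 'tuple'

'tuple'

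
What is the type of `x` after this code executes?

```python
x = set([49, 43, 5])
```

set() constructor returns set

set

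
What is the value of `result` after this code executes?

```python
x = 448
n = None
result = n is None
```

x = 448; n = None; result = True

True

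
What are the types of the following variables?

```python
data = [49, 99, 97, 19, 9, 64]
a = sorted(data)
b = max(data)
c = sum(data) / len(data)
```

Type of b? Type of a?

max of ints returns int; sorted() returns list

int, list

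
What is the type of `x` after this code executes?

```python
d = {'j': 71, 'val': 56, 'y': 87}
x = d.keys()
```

.keys() returns dict_keys view

dict_keys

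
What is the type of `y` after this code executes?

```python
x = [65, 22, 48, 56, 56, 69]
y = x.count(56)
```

list.count() returns int

int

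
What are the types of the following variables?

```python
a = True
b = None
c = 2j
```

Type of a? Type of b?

a is assigned the constant True, which has type bool; b is assigned None, whose type is NoneType

bool, NoneType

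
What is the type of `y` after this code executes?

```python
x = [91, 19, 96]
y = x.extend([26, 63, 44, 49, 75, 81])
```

list.extend() returns None

NoneType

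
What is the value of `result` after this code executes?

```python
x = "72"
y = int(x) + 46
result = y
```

x = '72'; y = 118; result = 118

118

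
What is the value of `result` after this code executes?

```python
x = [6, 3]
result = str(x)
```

x = [6, 3]; result = '[6, 3]'

'[6, 3]'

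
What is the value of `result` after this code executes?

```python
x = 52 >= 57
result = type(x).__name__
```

x is bool; result = 'bool'

'bool'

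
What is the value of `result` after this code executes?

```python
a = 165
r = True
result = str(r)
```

a = 165; r = True; result = 'True'

'True'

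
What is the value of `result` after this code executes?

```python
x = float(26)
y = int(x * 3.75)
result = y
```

x = 26.0; y = 97; result = 97

97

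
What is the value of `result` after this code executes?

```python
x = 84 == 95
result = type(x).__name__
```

x is bool; result = 'bool'

'bool'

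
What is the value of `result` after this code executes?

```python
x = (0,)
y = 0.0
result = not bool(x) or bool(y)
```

x = (0,); y = 0.0; result = False

False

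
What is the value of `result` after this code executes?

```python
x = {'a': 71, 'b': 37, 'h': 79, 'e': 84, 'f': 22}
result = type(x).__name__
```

x is dict; result = 'dict'

'dict'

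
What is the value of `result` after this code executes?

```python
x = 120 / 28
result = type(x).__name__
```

x is float; result = 'float'

'float'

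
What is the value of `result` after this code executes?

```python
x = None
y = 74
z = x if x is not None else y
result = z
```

x = None; y = 74; z = 74; result = 74

74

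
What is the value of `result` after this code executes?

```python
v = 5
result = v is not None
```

v = 5; result = True

True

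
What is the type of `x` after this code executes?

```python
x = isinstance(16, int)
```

isinstance() returns bool

bool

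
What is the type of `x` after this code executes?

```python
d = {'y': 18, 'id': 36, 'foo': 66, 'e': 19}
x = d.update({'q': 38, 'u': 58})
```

dict.update() returns None

NoneType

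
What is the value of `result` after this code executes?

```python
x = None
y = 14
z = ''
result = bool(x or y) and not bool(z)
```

x = None; y = 14; z = ''; result = True

True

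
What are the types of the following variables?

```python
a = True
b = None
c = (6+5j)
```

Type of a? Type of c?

a is assigned the constant True, which has type bool; c is assigned (6+5j), an int plus an imaginary literal (j suffix), which evaluates to complex

bool, complex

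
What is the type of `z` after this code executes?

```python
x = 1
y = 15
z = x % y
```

int % int = int

int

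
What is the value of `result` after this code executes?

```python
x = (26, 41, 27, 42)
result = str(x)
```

x = (26, 41, 27, 42); result = '(26, 41, 27, 42)'

'(26, 41, 27, 42)'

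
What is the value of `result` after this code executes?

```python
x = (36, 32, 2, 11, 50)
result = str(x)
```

x = (36, 32, 2, 11, 50); result = '(36, 32, 2, 11, 50)'

'(36, 32, 2, 11, 50)'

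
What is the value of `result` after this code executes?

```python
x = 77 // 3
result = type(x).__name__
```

x is int; result = 'int'

'int'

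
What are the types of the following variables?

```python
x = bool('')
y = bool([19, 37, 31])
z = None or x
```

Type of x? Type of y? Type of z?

bool() returns bool; bool() returns bool; None or bool returns the bool

bool, bool, bool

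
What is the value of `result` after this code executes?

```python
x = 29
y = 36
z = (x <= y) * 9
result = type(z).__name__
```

x is int; y is int; z is int; result = 'int'

'int'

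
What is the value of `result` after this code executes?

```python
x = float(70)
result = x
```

x = 70.0; result = 70.0

70.0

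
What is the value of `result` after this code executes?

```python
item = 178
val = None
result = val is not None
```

item = 178; val = None; result = False

False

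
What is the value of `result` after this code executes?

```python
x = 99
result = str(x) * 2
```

x = 99; result = '9999'

'9999'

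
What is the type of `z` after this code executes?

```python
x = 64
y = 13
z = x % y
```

int % int = int

int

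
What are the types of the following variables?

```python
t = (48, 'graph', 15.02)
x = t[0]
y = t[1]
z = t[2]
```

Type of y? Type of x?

tuple[1] is str; tuple[0] is int

str, int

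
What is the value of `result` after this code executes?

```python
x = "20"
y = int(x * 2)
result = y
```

x = '20'; y = 2020; result = 2020

2020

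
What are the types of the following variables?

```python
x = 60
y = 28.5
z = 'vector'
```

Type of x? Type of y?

x is assigned a bare integer (no decimal point), so it is an int; y is assigned a number with a decimal point, so it is a float

int, float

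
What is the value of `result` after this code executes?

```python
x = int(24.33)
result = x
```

x = 24; result = 24

24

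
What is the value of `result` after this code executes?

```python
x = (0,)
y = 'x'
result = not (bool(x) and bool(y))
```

x = (0,); y = 'x'; result = False

False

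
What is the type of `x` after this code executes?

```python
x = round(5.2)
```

round() with no decimal places returns int

int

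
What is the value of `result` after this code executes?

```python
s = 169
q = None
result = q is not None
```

s = 169; q = None; result = False

False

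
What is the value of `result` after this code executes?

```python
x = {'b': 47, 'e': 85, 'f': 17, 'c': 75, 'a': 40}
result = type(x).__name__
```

x is dict; result = 'dict'

'dict'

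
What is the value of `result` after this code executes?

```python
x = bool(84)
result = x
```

x = True; result = True

True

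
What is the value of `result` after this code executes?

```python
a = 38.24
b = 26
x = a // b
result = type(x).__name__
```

a is float; b is int; x is float; result = 'float'

'float'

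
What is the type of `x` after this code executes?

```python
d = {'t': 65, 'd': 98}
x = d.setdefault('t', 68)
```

dict.setdefault() returns the (existing or default) value

int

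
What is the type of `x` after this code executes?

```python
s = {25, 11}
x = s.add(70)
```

set.add() returns None (mutates in place)

NoneType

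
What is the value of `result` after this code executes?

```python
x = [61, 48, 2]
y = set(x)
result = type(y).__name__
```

x is list; y is set; result = 'set'

'set'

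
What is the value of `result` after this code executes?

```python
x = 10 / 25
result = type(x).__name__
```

x is float; result = 'float'

'float'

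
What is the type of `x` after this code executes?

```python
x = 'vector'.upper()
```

str.upper() returns str

str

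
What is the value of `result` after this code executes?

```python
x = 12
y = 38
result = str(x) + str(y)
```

x = 12; y = 38; result = '1238'

'1238'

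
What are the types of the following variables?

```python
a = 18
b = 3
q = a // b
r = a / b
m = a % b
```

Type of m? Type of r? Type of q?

% of ints returns int; / returns float; // returns int

int, float, int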